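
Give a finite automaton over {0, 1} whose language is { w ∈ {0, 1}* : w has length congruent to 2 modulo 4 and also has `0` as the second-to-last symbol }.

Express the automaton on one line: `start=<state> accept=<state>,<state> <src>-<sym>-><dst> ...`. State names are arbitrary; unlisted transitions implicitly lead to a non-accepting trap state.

start=A accept=D A-0->B A-1->C B-0->D B-1->D C-0->E C-1->E D-0->F D-1->F E-0->F E-1->F F-0->A F-1->A

Handle the two conditions separately and then intersect. One (4 states) tracks the input length modulo 4; the other (7 states) tracks the last 2 symbols read. Each combined state is a pair, one component from each; accept when both components accept. Minimizing collapses redundant product states.
6 states suffice.
       0  1 
>  A   B  C 
   B   D  D 
   C   E  E 
 * D   F  F 
   E   F  F 
   F   A  A 
(> = start, * = accepting)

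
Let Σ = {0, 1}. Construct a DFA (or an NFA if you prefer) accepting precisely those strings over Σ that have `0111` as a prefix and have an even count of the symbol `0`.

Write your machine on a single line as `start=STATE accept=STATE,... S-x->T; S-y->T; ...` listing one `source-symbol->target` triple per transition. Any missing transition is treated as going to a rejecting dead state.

Handle the two conditions separately and then intersect. The first has 6 states tracking whether the input so far still matches the prefix `0111`; the second has 2 states tracking the count of `0`s modulo 2. A product state is a pair (one from each), accepting exactly when both do. Minimizing collapses redundant product states.
7 states suffice.
       0  1 
>  A   B  C 
   B   C  D 
   C   C  C 
   D   C  E 
   E   C  F 
   F   G  F 
 * G   F  G 
(> = start, * = accepting)

start=A; accept=G; A-0->B; A-1->C; B-0->C; B-1->D; C-0->C; C-1->C; D-0->C; D-1->E; E-0->C; E-1->F; F-0->G; F-1->F; G-0->F; G-1->G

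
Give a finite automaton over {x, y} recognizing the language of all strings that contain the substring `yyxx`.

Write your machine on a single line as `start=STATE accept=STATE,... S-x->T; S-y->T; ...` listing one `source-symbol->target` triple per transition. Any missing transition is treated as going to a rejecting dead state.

start=s0; accept=s4; s0-x->s0; s0-y->s1; s1-x->s0; s1-y->s2; s2-x->s3; s2-y->s2; s3-x->s4; s3-y->s1; s4-x->s4; s4-y->s4

Track how much of `yyxx` has been matched so far: state s0 is no progress, s4 is the absorbing accept state reached once `yyxx` has occurred. Intermediate states record partial matches; on a mismatch, fall back to the longest reusable overlap.
5 states suffice.
        x   y  
>  s0   s0  s1 
   s1   s0  s2 
   s2   s3  s2 
   s3   s4  s1 
 * s4   s4  s4 
(> = start, * = accepting)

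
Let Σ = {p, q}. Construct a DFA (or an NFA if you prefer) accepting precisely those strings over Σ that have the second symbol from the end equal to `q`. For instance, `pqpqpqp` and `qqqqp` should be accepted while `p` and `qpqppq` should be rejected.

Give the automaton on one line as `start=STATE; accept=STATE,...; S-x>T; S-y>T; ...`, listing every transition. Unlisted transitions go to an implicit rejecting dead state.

Because acceptance depends on a position counted from the end, the machine has to buffer the most recent 2 symbols. Make each state the string of the last up-to-2 symbols read; on input `x` shift the window left and append `x`. Accept when the buffered window has length 2 and begins with `q`.
       p  q 
>  A   B  C 
   B   D  E 
   C   F  G 
   D   D  E 
   E   F  G 
 * F   D  E 
 * G   F  G 
(> = start, * = accepting)

start=A; accept=F,G; A-p>B; A-q>C; B-p>D; B-q>E; C-p>F; C-q>G; D-p>D; D-q>E; E-p>F; E-q>G; F-p>D; F-q>E; G-p>F; G-q>G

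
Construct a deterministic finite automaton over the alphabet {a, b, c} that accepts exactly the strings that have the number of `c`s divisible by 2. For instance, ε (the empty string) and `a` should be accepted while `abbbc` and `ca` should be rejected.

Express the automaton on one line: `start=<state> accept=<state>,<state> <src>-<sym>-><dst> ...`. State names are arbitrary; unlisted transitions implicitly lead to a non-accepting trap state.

start=q0 accept=q0 q0-a->q0 q0-b->q0 q0-c->q1 q1-a->q1 q1-b->q1 q1-c->q0

Keep the running count of `c`s modulo 2: each `c` advances along the cycle q0 → q1 → q0 while other symbols loop. Accept at q0.
2 states suffice.
        a   b   c  
>* q0   q0  q0  q1 
   q1   q1  q1  q0 
(> = start, * = accepting)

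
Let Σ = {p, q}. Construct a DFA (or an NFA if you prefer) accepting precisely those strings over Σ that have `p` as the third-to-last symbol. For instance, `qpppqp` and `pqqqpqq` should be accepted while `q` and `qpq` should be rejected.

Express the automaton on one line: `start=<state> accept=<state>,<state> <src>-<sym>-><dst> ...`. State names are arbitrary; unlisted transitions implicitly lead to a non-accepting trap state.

start=A accept=H,I,J,K A-p->B A-q->C B-p->D B-q->E C-p->F C-q->G D-p->H D-q->I E-p->J E-q->K F-p->L F-q->M G-p->N G-q->O H-p->H H-q->I I-p->J I-q->K J-p->L J-q->M K-p->N K-q->O L-p->H L-q->I M-p->J M-q->K N-p->L N-q->M O-p->N O-q->O

A DFA must remember the last 3 symbols (since which symbol is third-to-last isn't known until the input ends). Use one state per possible window of the last ≤3 symbols; accept from those whose window starts with `p`.
       p  q 
>  A   B  C 
   B   D  E 
   C   F  G 
   D   H  I 
   E   J  K 
   F   L  M 
   G   N  O 
 * H   H  I 
 * I   J  K 
 * J   L  M 
 * K   N  O 
   L   H  I 
   M   J  K 
   N   L  M 
   O   N  O 
(> = start, * = accepting)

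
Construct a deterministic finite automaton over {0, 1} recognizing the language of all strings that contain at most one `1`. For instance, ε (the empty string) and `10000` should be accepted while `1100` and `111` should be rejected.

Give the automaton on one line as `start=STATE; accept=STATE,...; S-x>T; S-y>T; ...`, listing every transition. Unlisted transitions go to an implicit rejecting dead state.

Only the number of `1`s matters, and only up to 2. Make a chain s0 → s1 → s2 advanced by each `1` (with s2 absorbing); every other symbol self-loops. The accepting set is {s0, s1}.
        0   1  
>* s0   s0  s1 
 * s1   s1  s2 
   s2   s2  s2 
(> = start, * = accepting)

start=s0; accept=s0,s1; s0-0>s0; s0-1>s1; s1-0>s1; s1-1>s2; s2-0>s2; s2-1>s2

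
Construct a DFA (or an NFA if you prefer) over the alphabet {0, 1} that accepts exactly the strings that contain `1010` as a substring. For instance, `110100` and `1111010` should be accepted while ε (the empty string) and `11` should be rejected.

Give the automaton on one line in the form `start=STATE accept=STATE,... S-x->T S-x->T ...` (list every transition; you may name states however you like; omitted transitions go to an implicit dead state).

start=s0 accept=s4 s0-0->s0 s0-1->s1 s1-0->s2 s1-1->s1 s2-0->s0 s2-1->s3 s3-0->s4 s3-1->s1 s4-0->s4 s4-1->s4

Track how much of `1010` has been matched so far: state s0 is no progress, s4 is the absorbing accept state reached once `1010` has occurred. Intermediate states record partial matches; on a mismatch, fall back to the longest reusable overlap.
With 5 states:
        0   1  
>  s0   s0  s1 
   s1   s2  s1 
   s2   s0  s3 
   s3   s4  s1 
 * s4   s4  s4 
(> = start, * = accepting)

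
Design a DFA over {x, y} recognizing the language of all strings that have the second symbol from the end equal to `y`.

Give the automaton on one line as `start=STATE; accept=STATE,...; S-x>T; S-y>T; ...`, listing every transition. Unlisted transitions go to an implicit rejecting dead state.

Because acceptance depends on a position counted from the end, the machine has to buffer the most recent 2 symbols. Make each state the string of the last up-to-2 symbols read; on input `x` shift the window left and append `x`. Accept when the buffered window has length 2 and begins with `y`.
A 7-state machine:
        x   y  
>  s0   s1  s2 
   s1   s3  s4 
   s2   s5  s6 
   s3   s3  s4 
   s4   s5  s6 
 * s5   s3  s4 
 * s6   s5  s6 
(> = start, * = accepting)

start=s0; accept=s5,s6; s0-x>s1; s0-y>s2; s1-x>s3; s1-y>s4; s2-x>s5; s2-y>s6; s3-x>s3; s3-y>s4; s4-x>s5; s4-y>s6; s5-x>s3; s5-y>s4; s6-x>s5; s6-y>s6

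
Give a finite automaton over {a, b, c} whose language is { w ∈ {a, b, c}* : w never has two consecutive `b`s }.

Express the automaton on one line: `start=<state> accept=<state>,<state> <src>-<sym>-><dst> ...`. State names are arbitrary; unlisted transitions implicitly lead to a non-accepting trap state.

start=q0 accept=q0,q1 q0-a->q0 q0-b->q1 q0-c->q0 q1-a->q0 q1-b->q2 q1-c->q0 q2-a->q2 q2-b->q2 q2-c->q2

This is the complement of 'contains `bb`'. Use the same substring-matching states — q0 through q2 holding how much of `bb` has just been matched — but flip the accepting set: everything except the trap q2 accepts.
        a   b   c  
>* q0   q0  q1  q0 
 * q1   q0  q2  q0 
   q2   q2  q2  q2 
(> = start, * = accepting)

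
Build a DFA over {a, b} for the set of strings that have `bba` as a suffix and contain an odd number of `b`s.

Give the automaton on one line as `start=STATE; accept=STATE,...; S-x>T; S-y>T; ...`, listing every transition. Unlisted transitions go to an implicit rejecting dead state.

Run two small machines in parallel and take their product. One (4 states) tracks how much of the suffix `bba` has currently been matched; the other (2 states) tracks the count of `b`s modulo 2. Each combined state is a pair, one component from each; accept when both components accept. Equivalent product states are then merged.
With 5 states:
        a   b  
>  S0   S0  S1 
   S1   S1  S2 
   S2   S0  S3 
   S3   S4  S2 
 * S4   S1  S2 
(> = start, * = accepting)

start=S0; accept=S4; S0-a>S0; S0-b>S1; S1-a>S1; S1-b>S2; S2-a>S0; S2-b>S3; S3-a>S4; S3-b>S2; S4-a>S1; S4-b>S2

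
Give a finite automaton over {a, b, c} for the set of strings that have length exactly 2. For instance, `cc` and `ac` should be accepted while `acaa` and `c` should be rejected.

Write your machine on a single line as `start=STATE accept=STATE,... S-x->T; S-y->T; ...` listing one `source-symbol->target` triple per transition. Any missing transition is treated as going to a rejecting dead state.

Count input length up to 3: every symbol moves from q0 toward q3, which means 'more than 2' and absorbs. Accept from {q2}.
        a   b   c  
>  q0   q1  q1  q1 
   q1   q2  q2  q2 
 * q2   q3  q3  q3 
   q3   q3  q3  q3 
(> = start, * = accepting)

start=q0; accept=q2; q0-a->q1; q0-b->q1; q0-c->q1; q1-a->q2; q1-b->q2; q1-c->q2; q2-a->q3; q2-b->q3; q2-c->q3; q3-a->q3; q3-b->q3; q3-c->q3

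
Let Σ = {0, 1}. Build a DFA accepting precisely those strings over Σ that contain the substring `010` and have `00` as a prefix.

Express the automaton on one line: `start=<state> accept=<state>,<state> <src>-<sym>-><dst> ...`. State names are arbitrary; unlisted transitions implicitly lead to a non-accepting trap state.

Run two small machines in parallel and take their product. One (4 states) tracks whether and how much of `010` has been seen; the other (4 states) tracks whether the input so far still matches the prefix `00`. Each combined state is a pair, one component from each; accept when both components accept.
        0   1  
>  s0   s1  s2 
   s1   s3  s4 
   s2   s5  s2 
   s3   s3  s6 
   s4   s7  s2 
   s5   s5  s4 
   s6   s8  s9 
   s7   s7  s7 
 * s8   s8  s8 
   s9   s3  s9 
(> = start, * = accepting)

start=s0 accept=s8 s0-0->s1 s0-1->s2 s1-0->s3 s1-1->s4 s2-0->s5 s2-1->s2 s3-0->s3 s3-1->s6 s4-0->s7 s4-1->s2 s5-0->s5 s5-1->s4 s6-0->s8 s6-1->s9 s7-0->s7 s7-1->s7 s8-0->s8 s8-1->s8 s9-0->s3 s9-1->s9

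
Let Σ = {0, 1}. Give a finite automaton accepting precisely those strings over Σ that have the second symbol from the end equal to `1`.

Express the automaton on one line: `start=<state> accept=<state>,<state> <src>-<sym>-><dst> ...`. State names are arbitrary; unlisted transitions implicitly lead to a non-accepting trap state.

Because acceptance depends on a position counted from the end, the machine has to buffer the most recent 2 symbols. Make each state the string of the last up-to-2 symbols read; on input `x` shift the window left and append `x`. Accept when the buffered window has length 2 and begins with `1`.
7 states suffice.
        0   1  
>  s0   s1  s2 
   s1   s3  s4 
   s2   s5  s6 
   s3   s3  s4 
   s4   s5  s6 
 * s5   s3  s4 
 * s6   s5  s6 
(> = start, * = accepting)

start=s0 accept=s5,s6 s0-0->s1 s0-1->s2 s1-0->s3 s1-1->s4 s2-0->s5 s2-1->s6 s3-0->s3 s3-1->s4 s4-0->s5 s4-1->s6 s5-0->s3 s5-1->s4 s6-0->s5 s6-1->s6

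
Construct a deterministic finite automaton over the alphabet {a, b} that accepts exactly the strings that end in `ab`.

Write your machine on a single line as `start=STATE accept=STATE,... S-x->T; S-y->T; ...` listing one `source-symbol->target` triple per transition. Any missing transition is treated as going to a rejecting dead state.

Remember how much of `ab` the current input suffix matches. State q0 means no match yet; q1 means the last symbol is `a`; q2 means the last 2 symbols are `ab`. Only q2 accepts. On a mismatch, fall back to the longest proper suffix that is still a prefix of `ab`.
3 states suffice.
        a   b  
>  q0   q1  q0 
   q1   q1  q2 
 * q2   q1  q0 
(> = start, * = accepting)

start=q0; accept=q2; q0-a->q1; q0-b->q0; q1-a->q1; q1-b->q2; q2-a->q1; q2-b->q0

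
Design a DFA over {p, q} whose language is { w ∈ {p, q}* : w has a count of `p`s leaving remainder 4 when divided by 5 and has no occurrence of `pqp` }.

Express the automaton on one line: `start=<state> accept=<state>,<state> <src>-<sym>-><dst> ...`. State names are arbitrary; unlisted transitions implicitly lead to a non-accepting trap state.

start=S0 accept=S8,S12,S15 S0-p->S1 S0-q->S0 S1-p->S2 S1-q->S3 S2-p->S4 S2-q->S5 S3-p->S6 S3-q->S7 S4-p->S8 S4-q->S9 S5-p->S6 S5-q->S10 S6-p->S6 S6-q->S6 S7-p->S2 S7-q->S7 S8-p->S11 S8-q->S12 S9-p->S6 S9-q->S13 S10-p->S4 S10-q->S10 S11-p->S1 S11-q->S14 S12-p->S6 S12-q->S15 S13-p->S8 S13-q->S13 S14-p->S6 S14-q->S0 S15-p->S11 S15-q->S15

Handle the two conditions separately and then intersect. The first has 5 states tracking the count of `p`s modulo 5; the second has 4 states tracking partial matches of the forbidden pattern `pqp`. A product state is a pair (one from each), accepting exactly when both do. After merging equivalent states the machine shrinks.
16 states suffice.
          p    q  
>  S0     S1   S0 
   S1     S2   S3 
   S2     S4   S5 
   S3     S6   S7 
   S4     S8   S9 
   S5     S6  S10 
   S6     S6   S6 
   S7     S2   S7 
 * S8    S11  S12 
   S9     S6  S13 
   S10    S4  S10 
   S11    S1  S14 
 * S12    S6  S15 
   S13    S8  S13 
   S14    S6   S0 
 * S15   S11  S15 
(> = start, * = accepting)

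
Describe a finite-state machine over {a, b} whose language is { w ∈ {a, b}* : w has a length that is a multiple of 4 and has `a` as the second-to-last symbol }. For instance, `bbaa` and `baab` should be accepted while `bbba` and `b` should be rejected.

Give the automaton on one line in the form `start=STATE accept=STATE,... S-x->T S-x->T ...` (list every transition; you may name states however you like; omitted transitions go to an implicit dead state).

Handle the two conditions separately and then intersect. The first has 4 states tracking the input length modulo 4; the second has 7 states tracking the last 2 symbols read. A product state is a pair (one from each), accepting exactly when both do. Equivalent product states are then merged.
With 6 states:
        a   b  
>  q0   q1  q1 
   q1   q2  q2 
   q2   q3  q4 
   q3   q5  q5 
   q4   q0  q0 
 * q5   q1  q1 
(> = start, * = accepting)

start=q0 accept=q5 q0-a->q1 q0-b->q1 q1-a->q2 q1-b->q2 q2-a->q3 q2-b->q4 q3-a->q5 q3-b->q5 q4-a->q0 q4-b->q0 q5-a->q1 q5-b->q1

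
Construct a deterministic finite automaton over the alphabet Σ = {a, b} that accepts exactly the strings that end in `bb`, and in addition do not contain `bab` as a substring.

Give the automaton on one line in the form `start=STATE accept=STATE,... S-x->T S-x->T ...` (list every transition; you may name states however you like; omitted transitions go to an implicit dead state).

start=q0 accept=q3 q0-a->q0 q0-b->q1 q1-a->q2 q1-b->q3 q2-a->q0 q2-b->q4 q3-a->q2 q3-b->q3 q4-a->q5 q4-b->q6 q5-a->q5 q5-b->q4 q6-a->q5 q6-b->q6

Handle the two conditions separately and then intersect. The first has 3 states tracking how much of the suffix `bb` has currently been matched; the second has 4 states tracking partial matches of the forbidden pattern `bab`. A product state is a pair (one from each), accepting exactly when both do.
With 7 states:
        a   b  
>  q0   q0  q1 
   q1   q2  q3 
   q2   q0  q4 
 * q3   q2  q3 
   q4   q5  q6 
   q5   q5  q4 
   q6   q5  q6 
(> = start, * = accepting)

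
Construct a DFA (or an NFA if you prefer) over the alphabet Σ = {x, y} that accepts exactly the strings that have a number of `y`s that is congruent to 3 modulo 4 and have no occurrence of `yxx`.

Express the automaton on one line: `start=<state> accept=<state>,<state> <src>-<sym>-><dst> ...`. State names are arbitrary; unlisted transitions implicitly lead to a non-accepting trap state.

Handle the two conditions separately and then intersect. The first has 4 states tracking the count of `y`s modulo 4; the second has 4 states tracking partial matches of the forbidden pattern `yxx`. A product state is a pair (one from each), accepting exactly when both do. After merging equivalent states the machine shrinks.
10 states suffice.
        x   y  
>  q0   q0  q1 
   q1   q2  q3 
   q2   q4  q3 
   q3   q5  q6 
   q4   q4  q4 
   q5   q4  q6 
 * q6   q7  q8 
 * q7   q4  q8 
   q8   q9  q1 
   q9   q4  q1 
(> = start, * = accepting)

start=q0 accept=q6,q7 q0-x->q0 q0-y->q1 q1-x->q2 q1-y->q3 q2-x->q4 q2-y->q3 q3-x->q5 q3-y->q6 q4-x->q4 q4-y->q4 q5-x->q4 q5-y->q6 q6-x->q7 q6-y->q8 q7-x->q4 q7-y->q8 q8-x->q9 q8-y->q1 q9-x->q4 q9-y->q1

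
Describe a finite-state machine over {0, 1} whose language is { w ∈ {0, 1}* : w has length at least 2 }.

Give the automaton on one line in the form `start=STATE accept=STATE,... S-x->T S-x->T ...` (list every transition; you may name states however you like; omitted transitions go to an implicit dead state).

start=A accept=C,D A-0->B A-1->B B-0->C B-1->C C-0->D C-1->D D-0->D D-1->D

We only need to distinguish lengths 0, 1, …, 2, and '>2'. Chain A → B → C → D on every symbol, with D looping. Accepting states: {C, D}.
4 states suffice.
       0  1 
>  A   B  B 
   B   C  C 
 * C   D  D 
 * D   D  D 
(> = start, * = accepting)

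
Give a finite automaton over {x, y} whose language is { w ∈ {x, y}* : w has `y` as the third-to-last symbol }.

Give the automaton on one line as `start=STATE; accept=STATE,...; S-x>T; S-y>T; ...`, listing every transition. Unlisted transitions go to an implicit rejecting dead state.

start=A; accept=L,M,N,O; A-x>B; A-y>C; B-x>D; B-y>E; C-x>F; C-y>G; D-x>H; D-y>I; E-x>J; E-y>K; F-x>L; F-y>M; G-x>N; G-y>O; H-x>H; H-y>I; I-x>J; I-y>K; J-x>L; J-y>M; K-x>N; K-y>O; L-x>H; L-y>I; M-x>J; M-y>K; N-x>L; N-y>M; O-x>N; O-y>O

Because acceptance depends on a position counted from the end, the machine has to buffer the most recent 3 symbols. Make each state the string of the last up-to-3 symbols read; on input `x` shift the window left and append `x`. Accept when the buffered window has length 3 and begins with `y`.
15 states suffice.
       x  y 
>  A   B  C 
   B   D  E 
   C   F  G 
   D   H  I 
   E   J  K 
   F   L  M 
   G   N  O 
   H   H  I 
   I   J  K 
   J   L  M 
   K   N  O 
 * L   H  I 
 * M   J  K 
 * N   L  M 
 * O   N  O 
(> = start, * = accepting)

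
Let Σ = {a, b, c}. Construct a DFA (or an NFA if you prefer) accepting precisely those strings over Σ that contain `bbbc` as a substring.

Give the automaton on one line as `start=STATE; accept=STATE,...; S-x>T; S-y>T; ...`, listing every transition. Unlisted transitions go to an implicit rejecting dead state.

States s0..s3 record the length of the longest prefix of `bbbc` that matches the current input suffix. Reaching s4 means `bbbc` has been seen, and we stay there forever. Accept from s4.
5 states suffice.
        a   b   c  
>  s0   s0  s1  s0 
   s1   s0  s2  s0 
   s2   s0  s3  s0 
   s3   s0  s3  s4 
 * s4   s4  s4  s4 
(> = start, * = accepting)

start=s0; accept=s4; s0-a>s0; s0-b>s1; s0-c>s0; s1-a>s0; s1-b>s2; s1-c>s0; s2-a>s0; s2-b>s3; s2-c>s0; s3-a>s0; s3-b>s3; s3-c>s4; s4-a>s4; s4-b>s4; s4-c>s4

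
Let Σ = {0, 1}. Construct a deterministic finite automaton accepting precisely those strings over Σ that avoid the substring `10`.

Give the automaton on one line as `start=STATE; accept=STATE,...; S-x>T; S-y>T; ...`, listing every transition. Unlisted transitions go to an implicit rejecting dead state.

Track partial matches of the forbidden pattern `10`. State q2 is a dead state reached once `10` has occurred; every other state accepts. q0 means no part of `10` is currently matched.
3 states suffice.
        0   1  
>* q0   q0  q1 
 * q1   q2  q1 
   q2   q2  q2 
(> = start, * = accepting)

start=q0; accept=q0,q1; q0-0>q0; q0-1>q1; q1-0>q2; q1-1>q1; q2-0>q2; q2-1>q2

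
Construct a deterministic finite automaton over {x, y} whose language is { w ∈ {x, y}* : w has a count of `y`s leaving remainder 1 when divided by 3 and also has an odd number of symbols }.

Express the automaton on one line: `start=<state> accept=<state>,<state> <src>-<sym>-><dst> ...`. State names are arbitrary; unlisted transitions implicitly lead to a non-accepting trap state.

Run two small machines in parallel and take their product. One (3 states) tracks the count of `y`s modulo 3; the other (2 states) tracks the input length modulo 2. Each combined state is a pair, one component from each; accept when both components accept.
With 6 states:
       x  y 
>  A   B  C 
   B   A  D 
 * C   D  E 
   D   C  F 
   E   F  B 
   F   E  A 
(> = start, * = accepting)

start=A accept=C A-x->B A-y->C B-x->A B-y->D C-x->D C-y->E D-x->C D-y->F E-x->F E-y->B F-x->E F-y->A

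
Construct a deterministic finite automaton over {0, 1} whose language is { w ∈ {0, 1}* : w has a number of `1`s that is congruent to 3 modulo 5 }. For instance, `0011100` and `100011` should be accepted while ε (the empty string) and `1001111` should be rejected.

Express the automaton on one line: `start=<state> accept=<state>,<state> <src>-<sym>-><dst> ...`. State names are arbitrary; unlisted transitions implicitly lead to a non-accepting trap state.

The only thing that matters is how many `1`s have appeared, reduced mod 5. Use one state per residue: q0 for 0, …, q4 for 4. Reading `1` moves to the next residue; anything else stays put. q3 is accepting.
        0   1  
>  q0   q0  q1 
   q1   q1  q2 
   q2   q2  q3 
 * q3   q3  q4 
   q4   q4  q0 
(> = start, * = accepting)

start=q0 accept=q3 q0-0->q0 q0-1->q1 q1-0->q1 q1-1->q2 q2-0->q2 q2-1->q3 q3-0->q3 q3-1->q4 q4-0->q4 q4-1->q0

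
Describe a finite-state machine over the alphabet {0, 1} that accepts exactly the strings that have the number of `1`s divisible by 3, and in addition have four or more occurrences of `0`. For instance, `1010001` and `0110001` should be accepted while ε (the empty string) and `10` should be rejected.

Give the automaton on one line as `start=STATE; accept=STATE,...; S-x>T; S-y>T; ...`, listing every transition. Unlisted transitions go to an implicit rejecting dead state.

start=A; accept=J; A-0>B; A-1>C; B-0>D; B-1>E; C-0>E; C-1>F; D-0>G; D-1>H; E-0>H; E-1>I; F-0>I; F-1>A; G-0>J; G-1>K; H-0>K; H-1>L; I-0>L; I-1>B; J-0>J; J-1>M; K-0>M; K-1>N; L-0>N; L-1>D; M-0>M; M-1>O; N-0>O; N-1>G; O-0>O; O-1>J

Run two small machines in parallel and take their product. One (3 states) tracks the count of `1`s modulo 3; the other (6 states) tracks the count of `0`s, saturating at 5. Each combined state is a pair, one component from each; accept when both components accept. Equivalent product states are then merged.
       0  1 
>  A   B  C 
   B   D  E 
   C   E  F 
   D   G  H 
   E   H  I 
   F   I  A 
   G   J  K 
   H   K  L 
   I   L  B 
 * J   J  M 
   K   M  N 
   L   N  D 
   M   M  O 
   N   O  G 
   O   O  J 
(> = start, * = accepting)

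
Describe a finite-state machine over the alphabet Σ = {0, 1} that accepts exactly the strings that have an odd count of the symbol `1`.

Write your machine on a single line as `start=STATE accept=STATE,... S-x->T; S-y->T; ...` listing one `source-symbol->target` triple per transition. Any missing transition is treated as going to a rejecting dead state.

start=q0; accept=q1; q0-0->q0; q0-1->q1; q1-0->q1; q1-1->q0

The only thing that matters is how many `1`s have appeared, reduced mod 2. Use one state per residue: q0 for 0, …, q1 for 1. Reading `1` moves to the next residue; anything else stays put. q1 is accepting.
        0   1  
>  q0   q0  q1 
 * q1   q1  q0 
(> = start, * = accepting)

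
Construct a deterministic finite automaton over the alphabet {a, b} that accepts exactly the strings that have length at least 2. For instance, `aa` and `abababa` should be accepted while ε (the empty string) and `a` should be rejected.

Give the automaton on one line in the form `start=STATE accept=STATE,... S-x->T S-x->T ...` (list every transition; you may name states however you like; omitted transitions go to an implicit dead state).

start=s0 accept=s2,s3 s0-a->s1 s0-b->s1 s1-a->s2 s1-b->s2 s2-a->s3 s2-b->s3 s3-a->s3 s3-b->s3

Count input length up to 3: every symbol moves from s0 toward s3, which means 'more than 2' and absorbs. Accept from {s2, s3}.
A 4-state machine:
        a   b  
>  s0   s1  s1 
   s1   s2  s2 
 * s2   s3  s3 
 * s3   s3  s3 
(> = start, * = accepting)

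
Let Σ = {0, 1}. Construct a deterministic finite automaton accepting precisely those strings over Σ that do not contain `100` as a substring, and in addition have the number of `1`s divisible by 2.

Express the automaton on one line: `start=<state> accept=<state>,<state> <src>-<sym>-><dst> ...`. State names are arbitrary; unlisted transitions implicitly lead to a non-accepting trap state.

start=S0 accept=S0,S3,S5 S0-0->S0 S0-1->S1 S1-0->S2 S1-1->S3 S2-0->S4 S2-1->S3 S3-0->S5 S3-1->S1 S4-0->S4 S4-1->S4 S5-0->S4 S5-1->S1

Run two small machines in parallel and take their product. The first has 4 states tracking partial matches of the forbidden pattern `100`; the second has 2 states tracking the count of `1`s modulo 2. A product state is a pair (one from each), accepting exactly when both do. Minimizing collapses redundant product states.
A 6-state machine:
        0   1  
>* S0   S0  S1 
   S1   S2  S3 
   S2   S4  S3 
 * S3   S5  S1 
   S4   S4  S4 
 * S5   S4  S1 
(> = start, * = accepting)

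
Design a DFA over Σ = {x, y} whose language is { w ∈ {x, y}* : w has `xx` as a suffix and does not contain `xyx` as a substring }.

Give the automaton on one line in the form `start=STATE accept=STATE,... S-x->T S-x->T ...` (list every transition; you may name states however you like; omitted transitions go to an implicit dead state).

start=q0 accept=q2 q0-x->q1 q0-y->q0 q1-x->q2 q1-y->q3 q2-x->q2 q2-y->q3 q3-x->q4 q3-y->q0 q4-x->q5 q4-y->q6 q5-x->q5 q5-y->q6 q6-x->q4 q6-y->q6

Build one automaton per condition and run them in lockstep. One (3 states) tracks how much of the suffix `xx` has currently been matched; the other (4 states) tracks partial matches of the forbidden pattern `xyx`. Each combined state is a pair, one component from each; accept when both components accept.
        x   y  
>  q0   q1  q0 
   q1   q2  q3 
 * q2   q2  q3 
   q3   q4  q0 
   q4   q5  q6 
   q5   q5  q6 
   q6   q4  q6 
(> = start, * = accepting)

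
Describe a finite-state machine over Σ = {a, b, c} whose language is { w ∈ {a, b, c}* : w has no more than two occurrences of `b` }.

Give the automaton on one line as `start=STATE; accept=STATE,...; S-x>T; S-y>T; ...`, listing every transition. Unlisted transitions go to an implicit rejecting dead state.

start=q0; accept=q0,q1,q2; q0-a>q0; q0-b>q1; q0-c>q0; q1-a>q1; q1-b>q2; q1-c>q1; q2-a>q2; q2-b>q3; q2-c>q2; q3-a>q3; q3-b>q3; q3-c>q3

Count `b`s, saturating at 3: states q0 through q2 mean 0 through 2 `b`s seen; q3 means more than 2. Each `b` increments (capped at q3); other symbols loop. Accept from {q0, q1, q2}.
4 states suffice.
        a   b   c  
>* q0   q0  q1  q0 
 * q1   q1  q2  q1 
 * q2   q2  q3  q2 
   q3   q3  q3  q3 
(> = start, * = accepting)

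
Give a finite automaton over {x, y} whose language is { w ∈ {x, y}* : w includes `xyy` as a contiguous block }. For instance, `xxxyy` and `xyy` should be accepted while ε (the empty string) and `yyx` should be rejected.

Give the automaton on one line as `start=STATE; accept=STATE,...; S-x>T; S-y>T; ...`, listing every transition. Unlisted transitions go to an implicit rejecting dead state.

start=q0; accept=q3; q0-x>q1; q0-y>q0; q1-x>q1; q1-y>q2; q2-x>q1; q2-y>q3; q3-x>q3; q3-y>q3

Track how much of `xyy` has been matched so far: state q0 is no progress, q3 is the absorbing accept state reached once `xyy` has occurred. Intermediate states record partial matches; on a mismatch, fall back to the longest reusable overlap.
        x   y  
>  q0   q1  q0 
   q1   q1  q2 
   q2   q1  q3 
 * q3   q3  q3 
(> = start, * = accepting)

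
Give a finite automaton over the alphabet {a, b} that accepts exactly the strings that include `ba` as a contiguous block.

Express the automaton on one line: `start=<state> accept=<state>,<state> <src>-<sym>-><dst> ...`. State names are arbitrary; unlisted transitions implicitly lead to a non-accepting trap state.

Track how much of `ba` has been matched so far: state q0 is no progress, q2 is the absorbing accept state reached once `ba` has occurred. Intermediate states record partial matches; on a mismatch, fall back to the longest reusable overlap.
        a   b  
>  q0   q0  q1 
   q1   q2  q1 
 * q2   q2  q2 
(> = start, * = accepting)

start=q0 accept=q2 q0-a->q0 q0-b->q1 q1-a->q2 q1-b->q1 q2-a->q2 q2-b->q2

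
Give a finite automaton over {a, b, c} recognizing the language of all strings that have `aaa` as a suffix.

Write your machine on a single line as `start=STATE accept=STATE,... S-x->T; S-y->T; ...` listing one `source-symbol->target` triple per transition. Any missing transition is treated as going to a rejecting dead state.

start=q0; accept=q3; q0-a->q1; q0-b->q0; q0-c->q0; q1-a->q2; q1-b->q0; q1-c->q0; q2-a->q3; q2-b->q0; q2-c->q0; q3-a->q3; q3-b->q0; q3-c->q0

Let each state record the length of the longest suffix of the input read so far that is also a prefix of `aaa`. q1 means the last symbol is `a`; q2 means the last 2 symbols are `aa`; q3 means the last 3 symbols are `aaa`. Accept only at q3, where the string currently ends in `aaa`.
With 4 states:
        a   b   c  
>  q0   q1  q0  q0 
   q1   q2  q0  q0 
   q2   q3  q0  q0 
 * q3   q3  q0  q0 
(> = start, * = accepting)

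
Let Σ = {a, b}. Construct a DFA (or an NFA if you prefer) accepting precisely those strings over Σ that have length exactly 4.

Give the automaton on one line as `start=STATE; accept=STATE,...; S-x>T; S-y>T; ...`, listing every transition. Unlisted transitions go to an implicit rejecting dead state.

start=S0; accept=S4; S0-a>S1; S0-b>S1; S1-a>S2; S1-b>S2; S2-a>S3; S2-b>S3; S3-a>S4; S3-b>S4; S4-a>S5; S4-b>S5; S5-a>S5; S5-b>S5

Count input length up to 5: every symbol moves from S0 toward S5, which means 'more than 4' and absorbs. Accept from {S4}.
        a   b  
>  S0   S1  S1 
   S1   S2  S2 
   S2   S3  S3 
   S3   S4  S4 
 * S4   S5  S5 
   S5   S5  S5 
(> = start, * = accepting)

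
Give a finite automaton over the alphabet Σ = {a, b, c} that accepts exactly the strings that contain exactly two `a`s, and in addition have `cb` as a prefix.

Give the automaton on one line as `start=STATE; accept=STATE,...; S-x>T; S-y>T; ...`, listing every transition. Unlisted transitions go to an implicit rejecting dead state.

Handle the two conditions separately and then intersect. One (4 states) tracks the count of `a`s, saturating at 3; the other (4 states) tracks whether the input so far still matches the prefix `cb`. Each combined state is a pair, one component from each; accept when both components accept. After merging equivalent states the machine shrinks.
A 6-state machine:
        a   b   c  
>  S0   S1  S1  S2 
   S1   S1  S1  S1 
   S2   S1  S3  S1 
   S3   S4  S3  S3 
   S4   S5  S4  S4 
 * S5   S1  S5  S5 
(> = start, * = accepting)

start=S0; accept=S5; S0-a>S1; S0-b>S1; S0-c>S2; S1-a>S1; S1-b>S1; S1-c>S1; S2-a>S1; S2-b>S3; S2-c>S1; S3-a>S4; S3-b>S3; S3-c>S3; S4-a>S5; S4-b>S4; S4-c>S4; S5-a>S1; S5-b>S5; S5-c>S5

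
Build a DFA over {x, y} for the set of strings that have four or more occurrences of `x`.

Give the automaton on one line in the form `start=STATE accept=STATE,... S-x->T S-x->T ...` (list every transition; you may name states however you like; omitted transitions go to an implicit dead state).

Count `x`s, saturating at 5: states A through E mean 0 through 4 `x`s seen; F means more than 4. Each `x` increments (capped at F); other symbols loop. Accept from {E, F}.
       x  y 
>  A   B  A 
   B   C  B 
   C   D  C 
   D   E  D 
 * E   F  E 
 * F   F  F 
(> = start, * = accepting)

start=A accept=E,F A-x->B A-y->A B-x->C B-y->B C-x->D C-y->C D-x->E D-y->D E-x->F E-y->E F-x->F F-y->F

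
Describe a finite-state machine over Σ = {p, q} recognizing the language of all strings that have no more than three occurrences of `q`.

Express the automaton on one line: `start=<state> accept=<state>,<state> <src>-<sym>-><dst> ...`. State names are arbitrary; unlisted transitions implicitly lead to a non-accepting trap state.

start=s0 accept=s0,s1,s2,s3 s0-p->s0 s0-q->s1 s1-p->s1 s1-q->s2 s2-p->s2 s2-q->s3 s3-p->s3 s3-q->s4 s4-p->s4 s4-q->s4

Count `q`s, saturating at 4: states s0 through s3 mean 0 through 3 `q`s seen; s4 means more than 3. Each `q` increments (capped at s4); other symbols loop. Accept from {s0, s1, s2, s3}.
With 5 states:
        p   q  
>* s0   s0  s1 
 * s1   s1  s2 
 * s2   s2  s3 
 * s3   s3  s4 
   s4   s4  s4 
(> = start, * = accepting)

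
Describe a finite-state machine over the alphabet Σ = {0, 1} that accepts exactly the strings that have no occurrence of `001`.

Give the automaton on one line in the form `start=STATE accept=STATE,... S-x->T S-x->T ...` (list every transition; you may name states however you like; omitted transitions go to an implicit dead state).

start=s0 accept=s0,s1,s2 s0-0->s1 s0-1->s0 s1-0->s2 s1-1->s0 s2-0->s2 s2-1->s3 s3-0->s3 s3-1->s3

Track partial matches of the forbidden pattern `001`. State s3 is a dead state reached once `001` has occurred; every other state accepts. s0 means no part of `001` is currently matched.
A 4-state machine:
        0   1  
>* s0   s1  s0 
 * s1   s2  s0 
 * s2   s2  s3 
   s3   s3  s3 
(> = start, * = accepting)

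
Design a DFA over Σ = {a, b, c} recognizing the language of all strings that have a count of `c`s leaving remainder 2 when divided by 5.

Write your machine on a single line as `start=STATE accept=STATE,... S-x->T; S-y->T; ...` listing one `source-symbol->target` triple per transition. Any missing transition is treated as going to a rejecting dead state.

start=q0; accept=q2; q0-a->q0; q0-b->q0; q0-c->q1; q1-a->q1; q1-b->q1; q1-c->q2; q2-a->q2; q2-b->q2; q2-c->q3; q3-a->q3; q3-b->q3; q3-c->q4; q4-a->q4; q4-b->q4; q4-c->q0

The only thing that matters is how many `c`s have appeared, reduced mod 5. Use one state per residue: q0 for 0, …, q4 for 4. Reading `c` moves to the next residue; anything else stays put. q2 is accepting.
        a   b   c  
>  q0   q0  q0  q1 
   q1   q1  q1  q2 
 * q2   q2  q2  q3 
   q3   q3  q3  q4 
   q4   q4  q4  q0 
(> = start, * = accepting)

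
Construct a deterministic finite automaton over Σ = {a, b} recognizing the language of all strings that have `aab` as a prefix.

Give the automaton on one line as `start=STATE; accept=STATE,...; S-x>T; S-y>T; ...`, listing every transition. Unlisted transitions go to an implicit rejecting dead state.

Check the first 3 symbols one by one: q0 through q2 record how many have matched `aab` so far; any wrong symbol goes to the dead state q4. After all 3 match we enter the accepting sink q3.
        a   b  
>  q0   q1  q4 
   q1   q2  q4 
   q2   q4  q3 
 * q3   q3  q3 
   q4   q4  q4 
(> = start, * = accepting)

start=q0; accept=q3; q0-a>q1; q0-b>q4; q1-a>q2; q1-b>q4; q2-a>q4; q2-b>q3; q3-a>q3; q3-b>q3; q4-a>q4; q4-b>q4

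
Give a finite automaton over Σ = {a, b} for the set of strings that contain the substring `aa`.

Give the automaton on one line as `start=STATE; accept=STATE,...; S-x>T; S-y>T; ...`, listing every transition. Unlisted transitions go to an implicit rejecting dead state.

States q0..q1 record the length of the longest prefix of `aa` that matches the current input suffix. Reaching q2 means `aa` has been seen, and we stay there forever. Accept from q2.
        a   b  
>  q0   q1  q0 
   q1   q2  q0 
 * q2   q2  q2 
(> = start, * = accepting)

start=q0; accept=q2; q0-a>q1; q0-b>q0; q1-a>q2; q1-b>q0; q2-a>q2; q2-b>q2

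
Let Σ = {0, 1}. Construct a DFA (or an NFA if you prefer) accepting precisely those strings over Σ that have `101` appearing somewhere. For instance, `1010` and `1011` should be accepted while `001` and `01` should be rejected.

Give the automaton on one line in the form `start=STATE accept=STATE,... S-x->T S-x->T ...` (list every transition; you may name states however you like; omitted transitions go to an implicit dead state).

States S0..S2 record the length of the longest prefix of `101` that matches the current input suffix. Reaching S3 means `101` has been seen, and we stay there forever. Accept from S3.
4 states suffice.
        0   1  
>  S0   S0  S1 
   S1   S2  S1 
   S2   S0  S3 
 * S3   S3  S3 
(> = start, * = accepting)

start=S0 accept=S3 S0-0->S0 S0-1->S1 S1-0->S2 S1-1->S1 S2-0->S0 S2-1->S3 S3-0->S3 S3-1->S3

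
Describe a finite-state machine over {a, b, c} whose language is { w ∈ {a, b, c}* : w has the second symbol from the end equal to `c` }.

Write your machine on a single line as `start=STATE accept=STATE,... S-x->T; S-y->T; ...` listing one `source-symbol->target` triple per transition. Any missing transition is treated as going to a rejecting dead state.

A DFA must remember the last 2 symbols (since which symbol is second-to-last isn't known until the input ends). Use one state per possible window of the last ≤2 symbols; accept from those whose window starts with `c`.
A 13-state machine:
          a    b    c  
>  q0     q1   q2   q3 
   q1     q4   q5   q6 
   q2     q7   q8   q9 
   q3    q10  q11  q12 
   q4     q4   q5   q6 
   q5     q7   q8   q9 
   q6    q10  q11  q12 
   q7     q4   q5   q6 
   q8     q7   q8   q9 
   q9    q10  q11  q12 
 * q10    q4   q5   q6 
 * q11    q7   q8   q9 
 * q12   q10  q11  q12 
(> = start, * = accepting)

start=q0; accept=q10,q11,q12; q0-a->q1; q0-b->q2; q0-c->q3; q1-a->q4; q1-b->q5; q1-c->q6; q2-a->q7; q2-b->q8; q2-c->q9; q3-a->q10; q3-b->q11; q3-c->q12; q4-a->q4; q4-b->q5; q4-c->q6; q5-a->q7; q5-b->q8; q5-c->q9; q6-a->q10; q6-b->q11; q6-c->q12; q7-a->q4; q7-b->q5; q7-c->q6; q8-a->q7; q8-b->q8; q8-c->q9; q9-a->q10; q9-b->q11; q9-c->q12; q10-a->q4; q10-b->q5; q10-c->q6; q11-a->q7; q11-b->q8; q11-c->q9; q12-a->q10; q12-b->q11; q12-c->q12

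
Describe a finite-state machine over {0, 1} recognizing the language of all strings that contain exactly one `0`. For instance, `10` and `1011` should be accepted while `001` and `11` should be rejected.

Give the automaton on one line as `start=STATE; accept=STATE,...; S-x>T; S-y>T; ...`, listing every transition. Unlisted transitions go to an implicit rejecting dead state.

start=q0; accept=q1; q0-0>q1; q0-1>q0; q1-0>q2; q1-1>q1; q2-0>q2; q2-1>q2

Count `0`s, saturating at 2: state q0 means no `0` yet, q1 means one `0` seen, q2 means more than one. Each `0` increments (capped at q2); other symbols loop. Accept from {q1}.
        0   1  
>  q0   q1  q0 
 * q1   q2  q1 
   q2   q2  q2 
(> = start, * = accepting)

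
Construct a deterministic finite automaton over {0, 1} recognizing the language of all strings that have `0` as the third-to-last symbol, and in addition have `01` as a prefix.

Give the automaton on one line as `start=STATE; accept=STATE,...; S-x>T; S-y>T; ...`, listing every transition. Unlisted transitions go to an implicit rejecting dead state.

Handle the two conditions separately and then intersect. The first has 15 states tracking the last 3 symbols read; the second has 4 states tracking whether the input so far still matches the prefix `01`. A product state is a pair (one from each), accepting exactly when both do.
23 states suffice.
          0    1  
>  q0     q1   q2 
   q1     q3   q4 
   q2     q5   q6 
   q3     q7   q8 
   q4     q9  q10 
   q5    q11  q12 
   q6    q13  q14 
   q7     q7   q8 
   q8    q15  q16 
 * q9    q17  q18 
 * q10   q19  q20 
   q11    q7   q8 
   q12   q15  q16 
   q13   q11  q12 
   q14   q13  q14 
   q15   q11  q12 
   q16   q13  q14 
   q17   q21  q22 
   q18    q9  q10 
   q19   q17  q18 
   q20   q19  q20 
 * q21   q21  q22 
 * q22    q9  q10 
(> = start, * = accepting)

start=q0; accept=q9,q10,q21,q22; q0-0>q1; q0-1>q2; q1-0>q3; q1-1>q4; q2-0>q5; q2-1>q6; q3-0>q7; q3-1>q8; q4-0>q9; q4-1>q10; q5-0>q11; q5-1>q12; q6-0>q13; q6-1>q14; q7-0>q7; q7-1>q8; q8-0>q15; q8-1>q16; q9-0>q17; q9-1>q18; q10-0>q19; q10-1>q20; q11-0>q7; q11-1>q8; q12-0>q15; q12-1>q16; q13-0>q11; q13-1>q12; q14-0>q13; q14-1>q14; q15-0>q11; q15-1>q12; q16-0>q13; q16-1>q14; q17-0>q21; q17-1>q22; q18-0>q9; q18-1>q10; q19-0>q17; q19-1>q18; q20-0>q19; q20-1>q20; q21-0>q21; q21-1>q22; q22-0>q9; q22-1>q10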